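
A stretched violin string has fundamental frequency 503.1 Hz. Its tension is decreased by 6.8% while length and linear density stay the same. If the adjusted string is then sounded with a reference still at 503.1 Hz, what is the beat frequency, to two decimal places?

For a string, f ∝ √T, so the new frequency is 503.1·√0.932 = 485.6935 Hz.
f_beat = |485.6935 − 503.1| = 17.41 Hz.

17.41 Hz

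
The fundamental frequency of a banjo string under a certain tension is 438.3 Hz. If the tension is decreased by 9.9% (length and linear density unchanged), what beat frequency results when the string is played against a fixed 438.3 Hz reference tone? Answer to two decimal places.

22.26 Hz

For a string, f ∝ √T, so the new frequency is 438.3·√0.901 = 416.0388 Hz.
f_beat = |416.0388 − 438.3| = 22.26 Hz.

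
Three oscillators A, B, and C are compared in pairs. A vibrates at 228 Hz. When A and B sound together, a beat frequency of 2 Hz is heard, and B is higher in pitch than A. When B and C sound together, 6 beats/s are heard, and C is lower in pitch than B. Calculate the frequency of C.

224 Hz

B is above A, so f_B = 228 + 2 = 230 Hz.
C is below B, so f_C = 230 − 6 = 224 Hz.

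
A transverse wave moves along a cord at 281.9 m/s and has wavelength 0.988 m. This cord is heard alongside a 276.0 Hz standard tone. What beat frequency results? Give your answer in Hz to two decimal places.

Source frequency f = v/λ = 281.9/0.988 = 285.3239 Hz.
f_beat = |285.3239 − 276.0| = 9.32 Hz.

9.32 Hz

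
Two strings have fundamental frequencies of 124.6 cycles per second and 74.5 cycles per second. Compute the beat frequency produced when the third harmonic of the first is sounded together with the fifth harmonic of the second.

1.3 Hz

Third harmonic of the first: 3·124.6 = 373.8 Hz.
Fifth harmonic of the second: 5·74.5 = 372.5 Hz.
f_beat = |373.8 − 372.5| = 1.3 Hz.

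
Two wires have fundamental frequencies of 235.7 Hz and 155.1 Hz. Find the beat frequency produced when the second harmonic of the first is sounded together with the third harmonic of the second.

6.1 Hz

Second harmonic of the first: 2·235.7 = 471.4 Hz.
Third harmonic of the second: 3·155.1 = 465.3 Hz.
f_beat = |471.4 − 465.3| = 6.1 Hz.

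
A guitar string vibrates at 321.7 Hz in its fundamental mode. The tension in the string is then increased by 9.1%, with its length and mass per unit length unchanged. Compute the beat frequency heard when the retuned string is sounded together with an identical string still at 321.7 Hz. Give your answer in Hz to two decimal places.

For a string, f ∝ √T, so the new frequency is 321.7·√1.091 = 336.0187 Hz.
f_beat = |336.0187 − 321.7| = 14.32 Hz.

14.32 Hz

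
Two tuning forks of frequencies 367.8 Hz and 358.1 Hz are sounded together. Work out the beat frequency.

9.7 Hz

The beat frequency equals the magnitude of the frequency difference.
|367.8 − 358.1| = 9.7 Hz.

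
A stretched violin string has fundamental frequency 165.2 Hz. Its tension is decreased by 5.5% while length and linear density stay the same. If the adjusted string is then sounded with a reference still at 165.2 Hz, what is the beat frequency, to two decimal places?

For a string, f ∝ √T, so the new frequency is 165.2·√0.945 = 160.5928 Hz.
f_beat = |160.5928 − 165.2| = 4.61 Hz.

4.61 Hz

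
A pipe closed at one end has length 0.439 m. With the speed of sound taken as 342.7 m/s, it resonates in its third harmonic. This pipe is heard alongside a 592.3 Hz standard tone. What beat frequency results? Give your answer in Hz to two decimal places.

Closed pipe (odd harmonics): f_n = n·v/(4L) = 3·342.7/(4·0.439) = 585.4784 Hz.
f_beat = |585.4784 − 592.3| = 6.82 Hz.

6.82 Hz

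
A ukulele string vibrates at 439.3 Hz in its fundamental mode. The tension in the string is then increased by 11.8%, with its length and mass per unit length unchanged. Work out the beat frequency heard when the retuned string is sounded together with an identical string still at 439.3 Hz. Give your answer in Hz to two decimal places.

For a string, f ∝ √T, so the new frequency is 439.3·√1.118 = 464.4961 Hz.
f_beat = |464.4961 − 439.3| = 25.20 Hz.

25.20 Hz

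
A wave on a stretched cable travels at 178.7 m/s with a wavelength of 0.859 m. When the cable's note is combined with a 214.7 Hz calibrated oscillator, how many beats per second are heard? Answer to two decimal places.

Source frequency f = v/λ = 178.7/0.859 = 208.0326 Hz.
f_beat = |208.0326 − 214.7| = 6.67 Hz.

6.67 Hz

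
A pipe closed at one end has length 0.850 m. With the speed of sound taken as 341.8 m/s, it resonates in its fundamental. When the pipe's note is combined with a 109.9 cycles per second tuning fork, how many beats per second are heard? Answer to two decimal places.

9.37 Hz

Closed pipe (odd harmonics): f_n = n·v/(4L) = 1·341.8/(4·0.850) = 100.5294 Hz.
f_beat = |100.5294 − 109.9| = 9.37 Hz.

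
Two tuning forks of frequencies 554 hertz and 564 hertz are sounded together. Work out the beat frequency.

10 Hz

Beats arise from superposition of two nearby frequencies; the beat rate is |f₁ − f₂|.
|554 − 564| = 10 Hz.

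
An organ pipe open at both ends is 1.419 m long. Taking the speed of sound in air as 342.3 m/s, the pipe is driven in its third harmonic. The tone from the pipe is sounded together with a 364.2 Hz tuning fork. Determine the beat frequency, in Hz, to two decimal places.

2.36 Hz

Open pipe: f_n = n·v/(2L) = 3·342.3/(2·1.419) = 361.8393 Hz.
f_beat = |361.8393 − 364.2| = 2.36 Hz.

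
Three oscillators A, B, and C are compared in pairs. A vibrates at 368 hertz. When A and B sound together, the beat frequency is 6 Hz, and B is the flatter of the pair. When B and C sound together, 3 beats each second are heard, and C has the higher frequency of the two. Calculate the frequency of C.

365 Hz

B is below A, so f_B = 368 − 6 = 362 Hz.
C is above B, so f_C = 362 + 3 = 365 Hz.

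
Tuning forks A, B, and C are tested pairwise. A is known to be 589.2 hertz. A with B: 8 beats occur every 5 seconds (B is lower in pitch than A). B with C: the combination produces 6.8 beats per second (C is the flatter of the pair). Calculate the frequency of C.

A–B: Beat frequency = 8/5 = 1.6 Hz.
B is below A, so f_B = 589.2 − 1.6 = 587.6 Hz.
C is below B, so f_C = 587.6 − 6.8 = 580.8 Hz.

580.8 Hz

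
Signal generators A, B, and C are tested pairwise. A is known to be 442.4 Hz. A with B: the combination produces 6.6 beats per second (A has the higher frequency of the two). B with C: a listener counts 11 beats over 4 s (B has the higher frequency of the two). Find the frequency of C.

B is below A, so f_B = 442.4 − 6.6 = 435.8 Hz.
B–C: Beat frequency = 11/4 = 2.75 Hz.
C is below B, so f_C = 435.8 − 2.75 = 433.05 Hz.

433.05 Hz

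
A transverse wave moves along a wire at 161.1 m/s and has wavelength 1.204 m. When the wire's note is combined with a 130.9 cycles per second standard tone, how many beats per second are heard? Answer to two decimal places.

Source frequency f = v/λ = 161.1/1.204 = 133.8040 Hz.
f_beat = |133.8040 − 130.9| = 2.90 Hz.

2.90 Hz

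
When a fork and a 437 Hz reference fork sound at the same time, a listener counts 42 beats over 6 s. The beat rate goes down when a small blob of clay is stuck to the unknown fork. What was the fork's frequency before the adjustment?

444 Hz

Beat frequency = 42/6 = 7 Hz.
|f − 437| = 7, so the fork was at either 430 Hz or 444 Hz.
Adding mass to a fork lowers its frequency; the adjustment lowers the fork's frequency.
The beat rate fell, so the adjustment moved the fork toward 437 Hz — it must have started above the reference.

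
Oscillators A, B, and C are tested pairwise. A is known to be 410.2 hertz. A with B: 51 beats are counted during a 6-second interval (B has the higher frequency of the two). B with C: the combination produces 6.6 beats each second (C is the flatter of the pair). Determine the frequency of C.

412.1 Hz

A–B: Beat frequency = 51/6 = 8.5 Hz.
B is above A, so f_B = 410.2 + 8.5 = 418.7 Hz.
C is below B, so f_C = 418.7 − 6.6 = 412.1 Hz.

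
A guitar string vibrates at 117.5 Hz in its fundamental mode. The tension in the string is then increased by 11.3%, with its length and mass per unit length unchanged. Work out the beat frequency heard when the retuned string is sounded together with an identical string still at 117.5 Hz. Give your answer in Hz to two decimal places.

For a string, f ∝ √T, so the new frequency is 117.5·√1.113 = 123.9611 Hz.
f_beat = |123.9611 − 117.5| = 6.46 Hz.

6.46 Hz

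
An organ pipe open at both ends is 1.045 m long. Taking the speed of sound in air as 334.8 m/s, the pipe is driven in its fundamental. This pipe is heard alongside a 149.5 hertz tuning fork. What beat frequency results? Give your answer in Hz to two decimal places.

10.69 Hz

Open pipe: f_n = n·v/(2L) = 1·334.8/(2·1.045) = 160.1914 Hz.
f_beat = |160.1914 − 149.5| = 10.69 Hz.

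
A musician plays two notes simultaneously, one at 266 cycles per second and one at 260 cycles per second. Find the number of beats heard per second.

6 Hz

The beat frequency equals the magnitude of the frequency difference.
|266 − 260| = 6 Hz.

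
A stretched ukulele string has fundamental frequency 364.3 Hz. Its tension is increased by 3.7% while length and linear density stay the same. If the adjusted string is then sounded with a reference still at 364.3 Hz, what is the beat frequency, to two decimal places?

6.68 Hz

For a string, f ∝ √T, so the new frequency is 364.3·√1.037 = 370.9783 Hz.
f_beat = |370.9783 − 364.3| = 6.68 Hz.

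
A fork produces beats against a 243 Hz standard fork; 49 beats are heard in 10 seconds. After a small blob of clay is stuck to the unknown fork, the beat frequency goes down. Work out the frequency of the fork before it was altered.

247.9 Hz

Beat frequency = 49/10 = 4.9 Hz.
|f − 243| = 4.9, so the fork was at either 238.1 Hz or 247.9 Hz.
Adding mass to a fork lowers its frequency; the adjustment lowers the fork's frequency.
The beat rate fell, so the adjustment moved the fork toward 243 Hz — it must have started above the reference.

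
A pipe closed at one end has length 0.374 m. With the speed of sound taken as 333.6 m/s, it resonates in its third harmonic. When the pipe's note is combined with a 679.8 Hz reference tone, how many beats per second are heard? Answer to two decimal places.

Closed pipe (odd harmonics): f_n = n·v/(4L) = 3·333.6/(4·0.374) = 668.9840 Hz.
f_beat = |668.9840 − 679.8| = 10.82 Hz.

10.82 Hz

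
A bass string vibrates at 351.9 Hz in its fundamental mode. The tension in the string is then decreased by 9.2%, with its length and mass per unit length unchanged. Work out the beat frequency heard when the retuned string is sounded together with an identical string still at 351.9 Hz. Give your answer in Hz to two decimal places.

16.58 Hz

For a string, f ∝ √T, so the new frequency is 351.9·√0.908 = 335.3221 Hz.
f_beat = |335.3221 − 351.9| = 16.58 Hz.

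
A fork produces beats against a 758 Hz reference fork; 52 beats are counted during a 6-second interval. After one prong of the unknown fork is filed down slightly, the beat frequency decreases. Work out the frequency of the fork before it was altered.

749.3333 Hz

Beat frequency = 52/6 = 8.6667 Hz.
|f − 758| = 8.6667, so the fork was at either 749.3333 Hz or 766.6667 Hz.
Filing a prong removes mass and raises the fork's frequency; the adjustment raises the fork's frequency.
The beat rate fell, so the adjustment moved the fork toward 758 Hz — it must have started below the reference.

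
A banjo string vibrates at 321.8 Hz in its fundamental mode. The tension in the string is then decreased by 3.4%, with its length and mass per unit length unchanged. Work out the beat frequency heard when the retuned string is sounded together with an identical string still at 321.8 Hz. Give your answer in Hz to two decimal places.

For a string, f ∝ √T, so the new frequency is 321.8·√0.966 = 316.2821 Hz.
f_beat = |316.2821 − 321.8| = 5.52 Hz.

5.52 Hz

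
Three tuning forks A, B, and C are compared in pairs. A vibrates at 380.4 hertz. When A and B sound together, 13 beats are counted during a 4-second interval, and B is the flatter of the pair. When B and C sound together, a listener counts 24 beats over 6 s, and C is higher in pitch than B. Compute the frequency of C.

A–B: Beat frequency = 13/4 = 3.25 Hz.
B is below A, so f_B = 380.4 − 3.25 = 377.15 Hz.
B–C: Beat frequency = 24/6 = 4 Hz.
C is above B, so f_C = 377.15 + 4 = 381.15 Hz.

381.15 Hz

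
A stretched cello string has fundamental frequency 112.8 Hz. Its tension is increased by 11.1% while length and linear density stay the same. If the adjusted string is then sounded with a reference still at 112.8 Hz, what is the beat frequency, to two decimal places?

For a string, f ∝ √T, so the new frequency is 112.8·√1.111 = 118.8957 Hz.
f_beat = |118.8957 − 112.8| = 6.10 Hz.

6.10 Hz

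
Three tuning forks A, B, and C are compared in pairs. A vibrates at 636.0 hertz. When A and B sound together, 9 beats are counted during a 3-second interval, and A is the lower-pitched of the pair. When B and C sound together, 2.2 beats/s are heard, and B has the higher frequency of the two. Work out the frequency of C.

A–B: Beat frequency = 9/3 = 3 Hz.
B is above A, so f_B = 636.0 + 3 = 639 Hz.
C is below B, so f_C = 639 − 2.2 = 636.8 Hz.

636.8 Hz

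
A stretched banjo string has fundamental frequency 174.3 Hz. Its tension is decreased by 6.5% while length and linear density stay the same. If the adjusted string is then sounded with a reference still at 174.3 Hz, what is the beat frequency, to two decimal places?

For a string, f ∝ √T, so the new frequency is 174.3·√0.935 = 168.5401 Hz.
f_beat = |168.5401 − 174.3| = 5.76 Hz.

5.76 Hz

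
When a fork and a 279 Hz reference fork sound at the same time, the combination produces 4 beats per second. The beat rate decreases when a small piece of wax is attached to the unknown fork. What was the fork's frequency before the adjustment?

|f − 279| = 4, so the fork was at either 275 Hz or 283 Hz.
Loading a fork with wax lowers its frequency; the adjustment lowers the fork's frequency.
The beat rate fell, so the adjustment moved the fork toward 279 Hz — it must have started above the reference.

283 Hz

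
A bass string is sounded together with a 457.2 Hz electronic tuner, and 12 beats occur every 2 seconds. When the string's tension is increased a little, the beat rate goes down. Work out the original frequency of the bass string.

451.2 Hz

Beat frequency = 12/2 = 6 Hz.
|f − 457.2| = 6, so the bass string was at either 451.2 Hz or 463.2 Hz.
Higher tension means higher frequency; the adjustment raises the bass string's frequency.
The beat rate fell, so the adjustment moved the bass string toward 457.2 Hz — it must have started below the reference.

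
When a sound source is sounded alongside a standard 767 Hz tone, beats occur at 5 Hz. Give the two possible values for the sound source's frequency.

|f − 767| = 5, so f = 767 ± 5.

762 Hz or 772 Hz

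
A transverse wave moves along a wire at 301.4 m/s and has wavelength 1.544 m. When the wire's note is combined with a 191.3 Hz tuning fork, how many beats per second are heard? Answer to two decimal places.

Source frequency f = v/λ = 301.4/1.544 = 195.2073 Hz.
f_beat = |195.2073 − 191.3| = 3.91 Hz.

3.91 Hz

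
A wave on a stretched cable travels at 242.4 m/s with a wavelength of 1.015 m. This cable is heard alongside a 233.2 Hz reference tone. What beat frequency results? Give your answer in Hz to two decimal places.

Source frequency f = v/λ = 242.4/1.015 = 238.8177 Hz.
f_beat = |238.8177 − 233.2| = 5.62 Hz.

5.62 Hz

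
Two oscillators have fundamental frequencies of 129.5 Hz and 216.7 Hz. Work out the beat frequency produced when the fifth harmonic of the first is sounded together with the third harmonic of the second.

Fifth harmonic of the first: 5·129.5 = 647.5 Hz.
Third harmonic of the second: 3·216.7 = 650.1 Hz.
f_beat = |647.5 − 650.1| = 2.6 Hz.

2.6 Hz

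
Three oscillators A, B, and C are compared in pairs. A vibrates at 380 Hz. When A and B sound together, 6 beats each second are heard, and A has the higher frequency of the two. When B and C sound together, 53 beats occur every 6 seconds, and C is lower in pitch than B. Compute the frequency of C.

B is below A, so f_B = 380 − 6 = 374 Hz.
B–C: Beat frequency = 53/6 = 8.8333 Hz.
C is below B, so f_C = 374 − 8.8333 = 365.1667 Hz.

365.1667 Hz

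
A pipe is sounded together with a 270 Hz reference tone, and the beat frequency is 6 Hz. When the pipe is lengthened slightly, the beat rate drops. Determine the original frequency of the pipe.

|f − 270| = 6, so the pipe was at either 264 Hz or 276 Hz.
A longer pipe has a lower fundamental; the adjustment lowers the pipe's frequency.
The beat rate fell, so the adjustment moved the pipe toward 270 Hz — it must have started above the reference.

276 Hz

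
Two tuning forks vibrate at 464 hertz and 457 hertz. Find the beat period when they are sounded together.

f_beat = |464 − 457| = 7 Hz.
Beat period T = 1 / f_beat = 1 / 7 s.

0.143 s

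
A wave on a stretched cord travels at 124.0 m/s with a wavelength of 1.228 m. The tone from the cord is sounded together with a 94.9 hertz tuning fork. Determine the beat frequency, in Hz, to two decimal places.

6.08 Hz

Source frequency f = v/λ = 124.0/1.228 = 100.9772 Hz.
f_beat = |100.9772 − 94.9| = 6.08 Hz.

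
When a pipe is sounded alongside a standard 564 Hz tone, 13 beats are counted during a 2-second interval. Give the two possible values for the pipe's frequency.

557.5 Hz or 570.5 Hz

Beat frequency = 13/2 = 6.5 Hz.
|f − 564| = 6.5, so f = 564 ± 6.5.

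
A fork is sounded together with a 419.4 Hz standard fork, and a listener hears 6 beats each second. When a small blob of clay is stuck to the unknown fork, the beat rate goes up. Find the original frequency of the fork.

413.4 Hz

|f − 419.4| = 6, so the fork was at either 413.4 Hz or 425.4 Hz.
Adding mass to a fork lowers its frequency; the adjustment lowers the fork's frequency.
The beat rate rose, so the adjustment moved the fork further from 419.4 Hz — it was already below the reference.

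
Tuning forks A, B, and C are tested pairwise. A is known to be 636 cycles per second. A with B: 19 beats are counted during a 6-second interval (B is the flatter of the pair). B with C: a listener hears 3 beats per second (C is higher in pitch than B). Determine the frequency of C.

A–B: Beat frequency = 19/6 = 3.1667 Hz.
B is below A, so f_B = 636 − 3.1667 = 632.8333 Hz.
C is above B, so f_C = 632.8333 + 3 = 635.8333 Hz.

635.8333 Hz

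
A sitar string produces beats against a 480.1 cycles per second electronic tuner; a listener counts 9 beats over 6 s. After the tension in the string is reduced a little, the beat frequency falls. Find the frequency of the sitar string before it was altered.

481.6 Hz

Beat frequency = 9/6 = 1.5 Hz.
|f − 480.1| = 1.5, so the sitar string was at either 478.6 Hz or 481.6 Hz.
Lower tension means lower frequency; the adjustment lowers the sitar string's frequency.
The beat rate fell, so the adjustment moved the sitar string toward 480.1 Hz — it must have started above the reference.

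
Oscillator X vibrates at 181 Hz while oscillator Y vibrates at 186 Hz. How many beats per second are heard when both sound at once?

5 Hz

The beat frequency equals the magnitude of the frequency difference.
|181 − 186| = 5 Hz.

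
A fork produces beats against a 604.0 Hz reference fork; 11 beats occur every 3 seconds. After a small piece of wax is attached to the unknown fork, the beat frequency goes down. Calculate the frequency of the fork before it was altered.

Beat frequency = 11/3 = 3.6667 Hz.
|f − 604.0| = 3.6667, so the fork was at either 600.3333 Hz or 607.6667 Hz.
Loading a fork with wax lowers its frequency; the adjustment lowers the fork's frequency.
The beat rate fell, so the adjustment moved the fork toward 604.0 Hz — it must have started above the reference.

607.6667 Hz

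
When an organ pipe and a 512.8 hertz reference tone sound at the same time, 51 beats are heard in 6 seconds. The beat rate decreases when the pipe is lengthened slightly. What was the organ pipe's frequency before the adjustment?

Beat frequency = 51/6 = 8.5 Hz.
|f − 512.8| = 8.5, so the organ pipe was at either 504.3 Hz or 521.3 Hz.
A longer pipe has a lower fundamental; the adjustment lowers the organ pipe's frequency.
The beat rate fell, so the adjustment moved the organ pipe toward 512.8 Hz — it must have started above the reference.

521.3 Hz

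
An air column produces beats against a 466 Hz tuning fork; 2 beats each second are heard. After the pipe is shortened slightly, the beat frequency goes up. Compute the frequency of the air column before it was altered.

|f − 466| = 2, so the air column was at either 464 Hz or 468 Hz.
A shorter pipe has a higher fundamental; the adjustment raises the air column's frequency.
The beat rate rose, so the adjustment moved the air column further from 466 Hz — it was already above the reference.

468 Hz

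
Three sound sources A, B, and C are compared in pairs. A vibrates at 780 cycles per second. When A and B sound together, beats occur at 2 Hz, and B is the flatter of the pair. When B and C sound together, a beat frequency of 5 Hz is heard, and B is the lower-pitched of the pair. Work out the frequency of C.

783 Hz

B is below A, so f_B = 780 − 2 = 778 Hz.
C is above B, so f_C = 778 + 5 = 783 Hz.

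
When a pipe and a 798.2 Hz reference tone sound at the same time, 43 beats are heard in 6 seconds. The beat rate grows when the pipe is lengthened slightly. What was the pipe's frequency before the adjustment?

Beat frequency = 43/6 = 7.1667 Hz.
|f − 798.2| = 7.1667, so the pipe was at either 791.0333 Hz or 805.3667 Hz.
A longer pipe has a lower fundamental; the adjustment lowers the pipe's frequency.
The beat rate rose, so the adjustment moved the pipe further from 798.2 Hz — it was already below the reference.

791.0333 Hz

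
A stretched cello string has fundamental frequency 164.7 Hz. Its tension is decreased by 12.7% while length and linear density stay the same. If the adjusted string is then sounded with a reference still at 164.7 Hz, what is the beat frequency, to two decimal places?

10.81 Hz

For a string, f ∝ √T, so the new frequency is 164.7·√0.873 = 153.8866 Hz.
f_beat = |153.8866 − 164.7| = 10.81 Hz.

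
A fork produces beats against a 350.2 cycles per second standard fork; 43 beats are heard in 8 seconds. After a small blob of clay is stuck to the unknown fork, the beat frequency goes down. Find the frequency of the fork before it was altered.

Beat frequency = 43/8 = 5.375 Hz.
|f − 350.2| = 5.375, so the fork was at either 344.825 Hz or 355.575 Hz.
Adding mass to a fork lowers its frequency; the adjustment lowers the fork's frequency.
The beat rate fell, so the adjustment moved the fork toward 350.2 Hz — it must have started above the reference.

355.575 Hz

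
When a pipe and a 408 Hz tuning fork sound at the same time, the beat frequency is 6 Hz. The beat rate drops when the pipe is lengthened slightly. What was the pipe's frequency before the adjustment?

414 Hz

|f − 408| = 6, so the pipe was at either 402 Hz or 414 Hz.
A longer pipe has a lower fundamental; the adjustment lowers the pipe's frequency.
The beat rate fell, so the adjustment moved the pipe toward 408 Hz — it must have started above the reference.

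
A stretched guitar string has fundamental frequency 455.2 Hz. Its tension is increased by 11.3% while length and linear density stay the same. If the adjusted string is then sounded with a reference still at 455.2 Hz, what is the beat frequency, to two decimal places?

25.03 Hz

For a string, f ∝ √T, so the new frequency is 455.2·√1.113 = 480.2306 Hz.
f_beat = |480.2306 − 455.2| = 25.03 Hz.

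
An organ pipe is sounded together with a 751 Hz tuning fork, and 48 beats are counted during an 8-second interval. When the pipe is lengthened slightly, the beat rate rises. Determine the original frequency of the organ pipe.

Beat frequency = 48/8 = 6 Hz.
|f − 751| = 6, so the organ pipe was at either 745 Hz or 757 Hz.
A longer pipe has a lower fundamental; the adjustment lowers the organ pipe's frequency.
The beat rate rose, so the adjustment moved the organ pipe further from 751 Hz — it was already below the reference.

745 Hz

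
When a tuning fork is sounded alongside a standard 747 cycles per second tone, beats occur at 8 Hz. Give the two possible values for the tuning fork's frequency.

739 Hz or 755 Hz

|f − 747| = 8, so f = 747 ± 8.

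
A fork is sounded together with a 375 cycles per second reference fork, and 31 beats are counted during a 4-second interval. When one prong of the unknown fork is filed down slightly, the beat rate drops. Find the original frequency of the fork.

367.25 Hz

Beat frequency = 31/4 = 7.75 Hz.
|f − 375| = 7.75, so the fork was at either 367.25 Hz or 382.75 Hz.
Filing a prong removes mass and raises the fork's frequency; the adjustment raises the fork's frequency.
The beat rate fell, so the adjustment moved the fork toward 375 Hz — it must have started below the reference.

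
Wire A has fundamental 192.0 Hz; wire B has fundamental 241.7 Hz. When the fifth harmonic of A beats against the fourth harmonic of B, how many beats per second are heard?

Fifth harmonic of the first: 5·192.0 = 960.0 Hz.
Fourth harmonic of the second: 4·241.7 = 966.8 Hz.
f_beat = |960.0 − 966.8| = 6.8 Hz.

6.8 Hz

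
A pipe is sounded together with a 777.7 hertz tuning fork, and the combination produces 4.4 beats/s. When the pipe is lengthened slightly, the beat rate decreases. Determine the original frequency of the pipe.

782.1 Hz

|f − 777.7| = 4.4, so the pipe was at either 773.3 Hz or 782.1 Hz.
A longer pipe has a lower fundamental; the adjustment lowers the pipe's frequency.
The beat rate fell, so the adjustment moved the pipe toward 777.7 Hz — it must have started above the reference.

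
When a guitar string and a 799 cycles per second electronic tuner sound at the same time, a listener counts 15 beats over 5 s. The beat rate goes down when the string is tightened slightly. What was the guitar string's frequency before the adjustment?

Beat frequency = 15/5 = 3 Hz.
|f − 799| = 3, so the guitar string was at either 796 Hz or 802 Hz.
Increasing tension raises a string's frequency; the adjustment raises the guitar string's frequency.
The beat rate fell, so the adjustment moved the guitar string toward 799 Hz — it must have started below the reference.

796 Hz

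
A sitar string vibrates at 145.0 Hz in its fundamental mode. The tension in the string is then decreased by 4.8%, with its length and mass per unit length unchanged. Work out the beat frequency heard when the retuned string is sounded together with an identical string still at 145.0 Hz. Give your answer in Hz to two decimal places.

For a string, f ∝ √T, so the new frequency is 145.0·√0.952 = 141.4772 Hz.
f_beat = |141.4772 − 145.0| = 3.52 Hz.

3.52 Hz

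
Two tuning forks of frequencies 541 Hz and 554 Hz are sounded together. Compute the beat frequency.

f_beat = |f₁ − f₂|.
|541 − 554| = 13 Hz.

13 Hz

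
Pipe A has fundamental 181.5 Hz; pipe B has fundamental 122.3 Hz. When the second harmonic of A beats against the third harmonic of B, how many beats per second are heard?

Second harmonic of the first: 2·181.5 = 363.0 Hz.
Third harmonic of the second: 3·122.3 = 366.9 Hz.
f_beat = |363.0 − 366.9| = 3.9 Hz.

3.9 Hz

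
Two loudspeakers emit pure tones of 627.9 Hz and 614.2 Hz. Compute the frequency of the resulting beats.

13.7 Hz

f_beat = |f₁ − f₂|.
|627.9 − 614.2| = 13.7 Hz.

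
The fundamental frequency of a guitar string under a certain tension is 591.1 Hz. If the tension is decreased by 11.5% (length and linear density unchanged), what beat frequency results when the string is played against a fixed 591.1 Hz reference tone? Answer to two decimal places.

For a string, f ∝ √T, so the new frequency is 591.1·√0.885 = 556.0740 Hz.
f_beat = |556.0740 − 591.1| = 35.03 Hz.

35.03 Hz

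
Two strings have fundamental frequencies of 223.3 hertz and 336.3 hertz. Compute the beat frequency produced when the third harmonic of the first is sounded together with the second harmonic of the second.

2.7 Hz

Third harmonic of the first: 3·223.3 = 669.9 Hz.
Second harmonic of the second: 2·336.3 = 672.6 Hz.
f_beat = |669.9 − 672.6| = 2.7 Hz.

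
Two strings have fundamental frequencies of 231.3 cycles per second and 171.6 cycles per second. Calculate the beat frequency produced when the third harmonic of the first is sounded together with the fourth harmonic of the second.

7.5 Hz

Third harmonic of the first: 3·231.3 = 693.9 Hz.
Fourth harmonic of the second: 4·171.6 = 686.4 Hz.
f_beat = |693.9 − 686.4| = 7.5 Hz.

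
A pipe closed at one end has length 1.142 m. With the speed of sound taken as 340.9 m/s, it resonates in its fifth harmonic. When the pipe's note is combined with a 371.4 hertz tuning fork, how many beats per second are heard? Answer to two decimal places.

1.74 Hz

Closed pipe (odd harmonics): f_n = n·v/(4L) = 5·340.9/(4·1.142) = 373.1392 Hz.
f_beat = |373.1392 − 371.4| = 1.74 Hz.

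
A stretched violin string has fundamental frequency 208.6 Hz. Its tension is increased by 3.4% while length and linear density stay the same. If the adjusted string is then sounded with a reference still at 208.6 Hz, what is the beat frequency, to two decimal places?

3.52 Hz

For a string, f ∝ √T, so the new frequency is 208.6·√1.034 = 212.1166 Hz.
f_beat = |212.1166 − 208.6| = 3.52 Hz.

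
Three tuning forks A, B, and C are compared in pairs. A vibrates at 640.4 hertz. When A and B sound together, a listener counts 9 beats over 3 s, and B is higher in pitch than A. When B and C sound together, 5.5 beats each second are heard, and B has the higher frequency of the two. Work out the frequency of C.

637.9 Hz

A–B: Beat frequency = 9/3 = 3 Hz.
B is above A, so f_B = 640.4 + 3 = 643.4 Hz.
C is below B, so f_C = 643.4 − 5.5 = 637.9 Hz.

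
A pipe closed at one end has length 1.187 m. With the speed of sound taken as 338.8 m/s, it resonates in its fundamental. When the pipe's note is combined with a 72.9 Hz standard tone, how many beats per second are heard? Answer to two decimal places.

1.54 Hz

Closed pipe (odd harmonics): f_n = n·v/(4L) = 1·338.8/(4·1.187) = 71.3564 Hz.
f_beat = |71.3564 − 72.9| = 1.54 Hz.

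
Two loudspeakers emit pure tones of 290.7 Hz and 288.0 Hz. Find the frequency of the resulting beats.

2.7 Hz

The beat frequency equals the magnitude of the frequency difference.
|290.7 − 288.0| = 2.7 Hz.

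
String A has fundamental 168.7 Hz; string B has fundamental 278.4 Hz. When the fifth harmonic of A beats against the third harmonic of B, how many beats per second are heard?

Fifth harmonic of the first: 5·168.7 = 843.5 Hz.
Third harmonic of the second: 3·278.4 = 835.2 Hz.
f_beat = |843.5 − 835.2| = 8.3 Hz.

8.3 Hz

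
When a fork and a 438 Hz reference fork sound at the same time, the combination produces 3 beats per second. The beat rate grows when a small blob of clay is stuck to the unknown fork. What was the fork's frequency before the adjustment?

435 Hz

|f − 438| = 3, so the fork was at either 435 Hz or 441 Hz.
Adding mass to a fork lowers its frequency; the adjustment lowers the fork's frequency.
The beat rate rose, so the adjustment moved the fork further from 438 Hz — it was already below the reference.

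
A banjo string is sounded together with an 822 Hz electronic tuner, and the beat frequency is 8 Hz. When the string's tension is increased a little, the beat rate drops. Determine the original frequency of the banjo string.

|f − 822| = 8, so the banjo string was at either 814 Hz or 830 Hz.
Higher tension means higher frequency; the adjustment raises the banjo string's frequency.
The beat rate fell, so the adjustment moved the banjo string toward 822 Hz — it must have started below the reference.

814 Hz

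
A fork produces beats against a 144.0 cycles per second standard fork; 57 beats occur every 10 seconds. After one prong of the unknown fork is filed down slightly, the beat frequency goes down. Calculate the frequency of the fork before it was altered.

138.3 Hz

Beat frequency = 57/10 = 5.7 Hz.
|f − 144.0| = 5.7, so the fork was at either 138.3 Hz or 149.7 Hz.
Filing a prong removes mass and raises the fork's frequency; the adjustment raises the fork's frequency.
The beat rate fell, so the adjustment moved the fork toward 144.0 Hz — it must have started below the reference.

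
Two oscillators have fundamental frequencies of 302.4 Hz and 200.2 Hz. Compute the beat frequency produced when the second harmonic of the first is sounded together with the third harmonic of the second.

4.2 Hz

Second harmonic of the first: 2·302.4 = 604.8 Hz.
Third harmonic of the second: 3·200.2 = 600.6 Hz.
f_beat = |604.8 − 600.6| = 4.2 Hz.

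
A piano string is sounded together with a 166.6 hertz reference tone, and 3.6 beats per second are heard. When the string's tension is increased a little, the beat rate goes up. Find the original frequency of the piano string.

|f − 166.6| = 3.6, so the piano string was at either 163 Hz or 170.2 Hz.
Higher tension means higher frequency; the adjustment raises the piano string's frequency.
The beat rate rose, so the adjustment moved the piano string further from 166.6 Hz — it was already above the reference.

170.2 Hz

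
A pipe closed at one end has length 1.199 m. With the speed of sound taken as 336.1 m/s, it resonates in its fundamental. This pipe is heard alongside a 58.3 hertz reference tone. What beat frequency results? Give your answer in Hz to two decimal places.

11.78 Hz

Closed pipe (odd harmonics): f_n = n·v/(4L) = 1·336.1/(4·1.199) = 70.0792 Hz.
f_beat = |70.0792 − 58.3| = 11.78 Hz.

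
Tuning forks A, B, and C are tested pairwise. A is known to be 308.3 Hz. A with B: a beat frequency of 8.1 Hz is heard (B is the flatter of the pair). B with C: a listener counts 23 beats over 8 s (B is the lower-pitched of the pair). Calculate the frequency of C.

B is below A, so f_B = 308.3 − 8.1 = 300.2 Hz.
B–C: Beat frequency = 23/8 = 2.875 Hz.
C is above B, so f_C = 300.2 + 2.875 = 303.075 Hz.

303.075 Hz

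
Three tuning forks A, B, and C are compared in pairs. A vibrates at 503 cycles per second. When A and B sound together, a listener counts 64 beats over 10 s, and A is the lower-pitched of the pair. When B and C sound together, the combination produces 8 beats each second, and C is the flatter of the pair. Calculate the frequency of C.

501.4 Hz

A–B: Beat frequency = 64/10 = 6.4 Hz.
B is above A, so f_B = 503 + 6.4 = 509.4 Hz.
C is below B, so f_C = 509.4 − 8 = 501.4 Hz.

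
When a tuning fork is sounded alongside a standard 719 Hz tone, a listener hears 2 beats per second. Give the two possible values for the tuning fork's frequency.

|f − 719| = 2, so f = 719 ± 2.

717 Hz or 721 Hz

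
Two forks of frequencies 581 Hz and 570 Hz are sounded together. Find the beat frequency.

11 Hz

The beat frequency equals the magnitude of the frequency difference.
|581 − 570| = 11 Hz.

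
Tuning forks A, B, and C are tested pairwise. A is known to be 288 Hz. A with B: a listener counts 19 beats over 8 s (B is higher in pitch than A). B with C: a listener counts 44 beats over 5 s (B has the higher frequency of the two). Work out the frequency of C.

A–B: Beat frequency = 19/8 = 2.375 Hz.
B is above A, so f_B = 288 + 2.375 = 290.375 Hz.
B–C: Beat frequency = 44/5 = 8.8 Hz.
C is below B, so f_C = 290.375 − 8.8 = 281.575 Hz.

281.575 Hz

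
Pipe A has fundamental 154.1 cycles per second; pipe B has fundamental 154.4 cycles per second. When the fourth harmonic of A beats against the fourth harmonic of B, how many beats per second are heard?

1.2 Hz

Fourth harmonic of the first: 4·154.1 = 616.4 Hz.
Fourth harmonic of the second: 4·154.4 = 617.6 Hz.
f_beat = |616.4 − 617.6| = 1.2 Hz.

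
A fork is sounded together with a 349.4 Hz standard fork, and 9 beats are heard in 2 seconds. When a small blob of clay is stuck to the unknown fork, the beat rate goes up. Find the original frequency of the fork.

Beat frequency = 9/2 = 4.5 Hz.
|f − 349.4| = 4.5, so the fork was at either 344.9 Hz or 353.9 Hz.
Adding mass to a fork lowers its frequency; the adjustment lowers the fork's frequency.
The beat rate rose, so the adjustment moved the fork further from 349.4 Hz — it was already below the reference.

344.9 Hz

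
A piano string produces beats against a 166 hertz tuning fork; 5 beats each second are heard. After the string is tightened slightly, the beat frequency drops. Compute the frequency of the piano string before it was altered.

|f − 166| = 5, so the piano string was at either 161 Hz or 171 Hz.
Increasing tension raises a string's frequency; the adjustment raises the piano string's frequency.
The beat rate fell, so the adjustment moved the piano string toward 166 Hz — it must have started below the reference.

161 Hz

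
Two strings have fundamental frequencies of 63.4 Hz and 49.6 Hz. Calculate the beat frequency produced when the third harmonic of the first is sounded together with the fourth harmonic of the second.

Third harmonic of the first: 3·63.4 = 190.2 Hz.
Fourth harmonic of the second: 4·49.6 = 198.4 Hz.
f_beat = |190.2 − 198.4| = 8.2 Hz.

8.2 Hz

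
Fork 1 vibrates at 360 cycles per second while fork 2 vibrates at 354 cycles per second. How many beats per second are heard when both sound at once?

6 Hz

f_beat = |f₁ − f₂|.
|360 − 354| = 6 Hz.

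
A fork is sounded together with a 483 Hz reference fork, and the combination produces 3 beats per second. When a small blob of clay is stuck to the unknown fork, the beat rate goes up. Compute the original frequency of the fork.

|f − 483| = 3, so the fork was at either 480 Hz or 486 Hz.
Adding mass to a fork lowers its frequency; the adjustment lowers the fork's frequency.
The beat rate rose, so the adjustment moved the fork further from 483 Hz — it was already below the reference.

480 Hz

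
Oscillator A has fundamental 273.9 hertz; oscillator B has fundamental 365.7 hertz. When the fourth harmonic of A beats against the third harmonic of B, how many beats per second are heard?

1.5 Hz

Fourth harmonic of the first: 4·273.9 = 1095.6 Hz.
Third harmonic of the second: 3·365.7 = 1097.1 Hz.
f_beat = |1095.6 − 1097.1| = 1.5 Hz.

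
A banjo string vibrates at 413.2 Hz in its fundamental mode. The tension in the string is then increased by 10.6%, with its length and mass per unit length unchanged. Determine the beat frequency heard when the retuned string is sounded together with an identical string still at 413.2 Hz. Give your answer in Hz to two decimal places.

For a string, f ∝ √T, so the new frequency is 413.2·√1.106 = 434.5481 Hz.
f_beat = |434.5481 − 413.2| = 21.35 Hz.

21.35 Hz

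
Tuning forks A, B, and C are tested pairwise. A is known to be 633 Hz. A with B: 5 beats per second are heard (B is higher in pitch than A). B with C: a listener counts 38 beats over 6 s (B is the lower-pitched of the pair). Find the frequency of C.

644.3333 Hz

B is above A, so f_B = 633 + 5 = 638 Hz.
B–C: Beat frequency = 38/6 = 6.3333 Hz.
C is above B, so f_C = 638 + 6.3333 = 644.3333 Hz.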